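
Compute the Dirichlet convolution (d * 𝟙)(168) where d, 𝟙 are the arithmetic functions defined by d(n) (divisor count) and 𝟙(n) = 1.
(d * 𝟙)(168) = 90

Divisors of 168: [1, 2, 3, 4, 6, 7, 8, 12, 14, 21, 24, 28, 42, 56, 84, 168]. For each d | 168:
  d = 1: d(1) · 𝟙(168/1) = 1 · 1 = 1
  d = 2: d(2) · 𝟙(168/2) = 2 · 1 = 2
  d = 3: d(3) · 𝟙(168/3) = 2 · 1 = 2
  d = 4: d(4) · 𝟙(168/4) = 3 · 1 = 3
  d = 6: d(6) · 𝟙(168/6) = 4 · 1 = 4
  d = 7: d(7) · 𝟙(168/7) = 2 · 1 = 2
  d = 8: d(8) · 𝟙(168/8) = 4 · 1 = 4
  d = 12: d(12) · 𝟙(168/12) = 6 · 1 = 6
  d = 14: d(14) · 𝟙(168/14) = 4 · 1 = 4
  d = 21: d(21) · 𝟙(168/21) = 4 · 1 = 4
  d = 24: d(24) · 𝟙(168/24) = 8 · 1 = 8
  d = 28: d(28) · 𝟙(168/28) = 6 · 1 = 6
  d = 42: d(42) · 𝟙(168/42) = 8 · 1 = 8
  d = 56: d(56) · 𝟙(168/56) = 8 · 1 = 8
  d = 84: d(84) · 𝟙(168/84) = 12 · 1 = 12
  d = 168: d(168) · 𝟙(168/168) = 16 · 1 = 16
Summing: (d * 𝟙)(168) = 1 + 2 + 2 + 3 + 4 + 2 + 4 + 6 + 4 + 4 + 8 + 6 + 8 + 8 + 12 + 16 = 90.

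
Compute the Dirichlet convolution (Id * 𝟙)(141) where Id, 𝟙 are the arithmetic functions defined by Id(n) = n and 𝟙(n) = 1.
(Id * 𝟙)(141) = 192

Divisors of 141: [1, 3, 47, 141]. For each d | 141:
  d = 1: Id(1) · 𝟙(141/1) = 1 · 1 = 1
  d = 3: Id(3) · 𝟙(141/3) = 3 · 1 = 3
  d = 47: Id(47) · 𝟙(141/47) = 47 · 1 = 47
  d = 141: Id(141) · 𝟙(141/141) = 141 · 1 = 141
Summing: (Id * 𝟙)(141) = 1 + 3 + 47 + 141 = 192.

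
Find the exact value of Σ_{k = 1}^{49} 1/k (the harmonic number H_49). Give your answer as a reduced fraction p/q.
H_49 = 13881256687139135026631/3099044504245996706400

Direct summation: H_49 = 1 + 1/2 + ... + 1/49. The least common denominator is lcm(1, ..., 49) = 3099044504245996706400; over this denominator the numerator is 3099044504245996706400 + 1549522252122998353200 + 1033014834748665568800 + 774761126061499176600 + 619808900849199341280 + 516507417374332784400 + 442720643463713815200 + 387380563030749588300 + 344338278249555189600 + 309904450424599670640 + 281731318567817882400 + 258253708687166392200 + 238388038788153592800 + 221360321731856907600 + 206602966949733113760 + 193690281515374794150 + 182296735543882159200 + 172169139124777594800 + 163107605486631405600 + 154952225212299835320 + 147573547821237938400 + 140865659283908941200 + 134741065401999856800 + 129126854343583196100 + 123961780169839868256 + 119194019394076796400 + 114779426083185063200 + 110680160865928453800 + 106863603594689541600 + 103301483474866556880 + 99969177556322474400 + 96845140757687397075 + 93910439522605960800 + 91148367771941079600 + 88544128692742763040 + 86084569562388797400 + 83757959574216127200 + 81553802743315702800 + 79462679596051197600 + 77476112606149917660 + 75586451323073090400 + 73786773910618969200 + 72070802424325504800 + 70432829641954470600 + 68867655649911037920 + 67370532700999928400 + 65937117111616951200 + 64563427171791598050 + 63245806209101973600 = 13881256687139135026631, so H_49 = 13881256687139135026631/3099044504245996706400 (already in lowest terms) ≈ 4.47921. (The PNT-adjacent estimate ln(49) + γ ≈ 4.46904 matches within O(1/n).)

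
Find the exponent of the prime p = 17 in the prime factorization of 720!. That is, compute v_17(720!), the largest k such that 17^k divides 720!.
v_17(720!) = 44

Legendre's formula: v_p(n!) = Σ_{k ≥ 1} ⌊n / p^k⌋. For p = 17, n = 720, the terms are:
  ⌊720/17^1⌋ = ⌊720/17⌋ = 42
  ⌊720/17^2⌋ = ⌊720/289⌋ = 2
(the next term ⌊720/17^3⌋ = 0, terminating the sum). Summing: v_17(720!) = 42 + 2 = 44.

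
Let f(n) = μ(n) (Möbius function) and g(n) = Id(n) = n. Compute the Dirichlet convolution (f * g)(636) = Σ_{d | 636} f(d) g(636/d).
(μ * Id)(636) = 208

Divisors of 636: [1, 2, 3, 4, 6, 12, 53, 106, 159, 212, 318, 636]. For each d | 636:
  d = 1: μ(1) · Id(636/1) = 1 · 636 = 636
  d = 2: μ(2) · Id(636/2) = -1 · 318 = -318
  d = 3: μ(3) · Id(636/3) = -1 · 212 = -212
  d = 4: μ(4) · Id(636/4) = 0 · 159 = 0
  d = 6: μ(6) · Id(636/6) = 1 · 106 = 106
  d = 12: μ(12) · Id(636/12) = 0 · 53 = 0
  d = 53: μ(53) · Id(636/53) = -1 · 12 = -12
  d = 106: μ(106) · Id(636/106) = 1 · 6 = 6
  d = 159: μ(159) · Id(636/159) = 1 · 4 = 4
  d = 212: μ(212) · Id(636/212) = 0 · 3 = 0
  d = 318: μ(318) · Id(636/318) = -1 · 2 = -2
  d = 636: μ(636) · Id(636/636) = 0 · 1 = 0
Summing: (μ * Id)(636) = 636 + -318 + -212 + 0 + 106 + 0 + -12 + 6 + 4 + 0 + -2 + 0 = 208.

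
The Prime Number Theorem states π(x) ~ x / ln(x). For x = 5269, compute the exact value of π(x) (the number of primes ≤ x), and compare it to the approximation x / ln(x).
π(5269) = 698;  x/ln(x) ≈ 614.85;  relative error ≈ 11.91%.

Directly count primes up to 5269: π(5269) = 698. The PNT approximation gives 5269/ln(5269) ≈ 5269/8.56960 ≈ 614.85. Relative error (π(x) − x/ln(x)) / π(x) ≈ 11.91%; the approximation is known to undercount slightly (Li(x) is a better estimate).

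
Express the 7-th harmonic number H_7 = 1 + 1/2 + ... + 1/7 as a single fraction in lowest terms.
H_7 = 363/140

Direct summation: H_7 = 1 + 1/2 + ... + 1/7. The least common denominator is lcm(1, ..., 7) = 420; over this denominator the numerator is 420 + 210 + 140 + 105 + 84 + 70 + 60 = 1089, so H_7 = 1089/420; reducing by gcd(1089, 420) = 3 gives 363/140 ≈ 2.59286. (The PNT-adjacent estimate ln(7) + γ ≈ 2.52313 matches within O(1/n).)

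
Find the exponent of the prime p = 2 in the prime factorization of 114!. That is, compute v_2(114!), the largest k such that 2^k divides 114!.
v_2(114!) = 110

Legendre's formula: v_p(n!) = Σ_{k ≥ 1} ⌊n / p^k⌋. For p = 2, n = 114, the terms are:
  ⌊114/2^1⌋ = ⌊114/2⌋ = 57
  ⌊114/2^2⌋ = ⌊114/4⌋ = 28
  ⌊114/2^3⌋ = ⌊114/8⌋ = 14
  ⌊114/2^4⌋ = ⌊114/16⌋ = 7
  ⌊114/2^5⌋ = ⌊114/32⌋ = 3
  ⌊114/2^6⌋ = ⌊114/64⌋ = 1
(the next term ⌊114/2^7⌋ = 0, terminating the sum). Summing: v_2(114!) = 57 + 28 + 14 + 7 + 3 + 1 = 110.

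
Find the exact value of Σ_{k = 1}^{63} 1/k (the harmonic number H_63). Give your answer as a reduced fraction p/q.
H_63 = 310559566510213034489743057/65681493561267903750631200

Direct summation: H_63 = 1 + 1/2 + ... + 1/63. The least common denominator is lcm(1, ..., 63) = 591133442051411133755680800; over this denominator the numerator is 591133442051411133755680800 + 295566721025705566877840400 + 197044480683803711251893600 + 147783360512852783438920200 + 118226688410282226751136160 + 98522240341901855625946800 + 84447634578773019107954400 + 73891680256426391719460100 + 65681493561267903750631200 + 59113344205141113375568080 + 53739403822855557614152800 + 49261120170950927812973400 + 45471803234723933365821600 + 42223817289386509553977200 + 39408896136760742250378720 + 36945840128213195859730050 + 34772555414788890220922400 + 32840746780633951875315600 + 31112286423758480723983200 + 29556672102570556687784040 + 28149211526257673035984800 + 26869701911427778807076400 + 25701454002235266685029600 + 24630560085475463906486700 + 23645337682056445350227232 + 22735901617361966682910800 + 21893831187089301250210400 + 21111908644693254776988600 + 20383911794876245991575200 + 19704448068380371125189360 + 19068820711335843024376800 + 18472920064106597929865025 + 17913134607618519204717600 + 17386277707394445110461200 + 16889526915754603821590880 + 16420373390316975937657800 + 15976579514903003615018400 + 15556143211879240361991600 + 15157267744907977788607200 + 14778336051285278343892020 + 14417888830522222774528800 + 14074605763128836517992400 + 13747289350032817064085600 + 13434850955713889403538200 + 13136298712253580750126240 + 12850727001117633342514800 + 12577307277689598590546400 + 12315280042737731953243350 + 12063947796967574158279200 + 11822668841028222675113616 + 11590851804929630073640800 + 11367950808680983341455400 + 11153461170781342146333600 + 10946915593544650625105200 + 10747880764571111522830560 + 10555954322346627388494300 + 10370762141252826907994400 + 10191955897438122995787600 + 10019210882227307351791200 + 9852224034190185562594680 + 9690712164777231700912800 + 9534410355667921512188400 + 9383070508752557678661600 = 2795036098591917310407687513, so H_63 = 2795036098591917310407687513/591133442051411133755680800; reducing by gcd(2795036098591917310407687513, 591133442051411133755680800) = 9 gives 310559566510213034489743057/65681493561267903750631200 ≈ 4.72827. (The PNT-adjacent estimate ln(63) + γ ≈ 4.72035 matches within O(1/n).)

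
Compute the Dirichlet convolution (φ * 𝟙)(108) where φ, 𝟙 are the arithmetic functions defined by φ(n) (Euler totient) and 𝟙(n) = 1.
(φ * 𝟙)(108) = 108

Divisors of 108: [1, 2, 3, 4, 6, 9, 12, 18, 27, 36, 54, 108]. For each d | 108:
  d = 1: φ(1) · 𝟙(108/1) = 1 · 1 = 1
  d = 2: φ(2) · 𝟙(108/2) = 1 · 1 = 1
  d = 3: φ(3) · 𝟙(108/3) = 2 · 1 = 2
  d = 4: φ(4) · 𝟙(108/4) = 2 · 1 = 2
  d = 6: φ(6) · 𝟙(108/6) = 2 · 1 = 2
  d = 9: φ(9) · 𝟙(108/9) = 6 · 1 = 6
  d = 12: φ(12) · 𝟙(108/12) = 4 · 1 = 4
  d = 18: φ(18) · 𝟙(108/18) = 6 · 1 = 6
  d = 27: φ(27) · 𝟙(108/27) = 18 · 1 = 18
  d = 36: φ(36) · 𝟙(108/36) = 12 · 1 = 12
  d = 54: φ(54) · 𝟙(108/54) = 18 · 1 = 18
  d = 108: φ(108) · 𝟙(108/108) = 36 · 1 = 36
Summing: (φ * 𝟙)(108) = 1 + 1 + 2 + 2 + 2 + 6 + 4 + 6 + 18 + 12 + 18 + 36 = 108.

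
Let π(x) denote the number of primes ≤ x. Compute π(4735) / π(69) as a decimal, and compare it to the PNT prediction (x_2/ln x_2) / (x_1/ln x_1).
π(4735)/π(69) = 639/19 ≈ 33.6316;  PNT prediction ≈ 34.3338.

π(69) = 19 and π(4735) = 639, so π(4735)/π(69) ≈ 33.6316. The PNT-predicted ratio is (4735/ln(4735)) / (69/ln(69)) ≈ 34.3338. The two agree to within a few percent, as expected.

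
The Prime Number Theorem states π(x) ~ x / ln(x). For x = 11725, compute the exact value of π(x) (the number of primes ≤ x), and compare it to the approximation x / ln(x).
π(11725) = 1407;  x/ln(x) ≈ 1251.40;  relative error ≈ 11.06%.

Directly count primes up to 11725: π(11725) = 1407. The PNT approximation gives 11725/ln(11725) ≈ 11725/9.36948 ≈ 1251.40. Relative error (π(x) − x/ln(x)) / π(x) ≈ 11.06%; the approximation is known to undercount slightly (Li(x) is a better estimate).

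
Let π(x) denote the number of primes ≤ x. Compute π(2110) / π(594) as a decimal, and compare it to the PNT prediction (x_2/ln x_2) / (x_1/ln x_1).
π(2110)/π(594) = 317/108 ≈ 2.9352;  PNT prediction ≈ 2.9640.

π(594) = 108 and π(2110) = 317, so π(2110)/π(594) ≈ 2.9352. The PNT-predicted ratio is (2110/ln(2110)) / (594/ln(594)) ≈ 2.9640. The two agree to within a few percent, as expected.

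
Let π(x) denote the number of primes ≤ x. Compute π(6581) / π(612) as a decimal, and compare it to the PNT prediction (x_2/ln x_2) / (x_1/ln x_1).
π(6581)/π(612) = 852/111 ≈ 7.6757;  PNT prediction ≈ 7.8482.

π(612) = 111 and π(6581) = 852, so π(6581)/π(612) ≈ 7.6757. The PNT-predicted ratio is (6581/ln(6581)) / (612/ln(612)) ≈ 7.8482. The two agree to within a few percent, as expected.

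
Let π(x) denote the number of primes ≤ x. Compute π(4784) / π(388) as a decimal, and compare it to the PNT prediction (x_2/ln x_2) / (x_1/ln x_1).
π(4784)/π(388) = 642/76 ≈ 8.4474;  PNT prediction ≈ 8.6744.

π(388) = 76 and π(4784) = 642, so π(4784)/π(388) ≈ 8.4474. The PNT-predicted ratio is (4784/ln(4784)) / (388/ln(388)) ≈ 8.6744. The two agree to within a few percent, as expected.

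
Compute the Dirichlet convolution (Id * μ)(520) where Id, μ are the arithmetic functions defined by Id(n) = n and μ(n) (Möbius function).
(Id * μ)(520) = 192

Divisors of 520: [1, 2, 4, 5, 8, 10, 13, 20, 26, 40, 52, 65, 104, 130, 260, 520]. For each d | 520:
  d = 1: Id(1) · μ(520/1) = 1 · 0 = 0
  d = 2: Id(2) · μ(520/2) = 2 · 0 = 0
  d = 4: Id(4) · μ(520/4) = 4 · -1 = -4
  d = 5: Id(5) · μ(520/5) = 5 · 0 = 0
  d = 8: Id(8) · μ(520/8) = 8 · 1 = 8
  d = 10: Id(10) · μ(520/10) = 10 · 0 = 0
  d = 13: Id(13) · μ(520/13) = 13 · 0 = 0
  d = 20: Id(20) · μ(520/20) = 20 · 1 = 20
  d = 26: Id(26) · μ(520/26) = 26 · 0 = 0
  d = 40: Id(40) · μ(520/40) = 40 · -1 = -40
  d = 52: Id(52) · μ(520/52) = 52 · 1 = 52
  d = 65: Id(65) · μ(520/65) = 65 · 0 = 0
  d = 104: Id(104) · μ(520/104) = 104 · -1 = -104
  d = 130: Id(130) · μ(520/130) = 130 · 0 = 0
  d = 260: Id(260) · μ(520/260) = 260 · -1 = -260
  d = 520: Id(520) · μ(520/520) = 520 · 1 = 520
Summing: (Id * μ)(520) = 0 + 0 + -4 + 0 + 8 + 0 + 0 + 20 + 0 + -40 + 52 + 0 + -104 + 0 + -260 + 520 = 192.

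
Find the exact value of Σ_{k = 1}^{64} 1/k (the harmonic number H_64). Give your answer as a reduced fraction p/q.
H_64 = 623171679694215690971693339/131362987122535807501262400

Direct summation: H_64 = 1 + 1/2 + ... + 1/64. The least common denominator is lcm(1, ..., 64) = 1182266884102822267511361600; over this denominator the numerator is 1182266884102822267511361600 + 591133442051411133755680800 + 394088961367607422503787200 + 295566721025705566877840400 + 236453376820564453502272320 + 197044480683803711251893600 + 168895269157546038215908800 + 147783360512852783438920200 + 131362987122535807501262400 + 118226688410282226751136160 + 107478807645711115228305600 + 98522240341901855625946800 + 90943606469447866731643200 + 84447634578773019107954400 + 78817792273521484500757440 + 73891680256426391719460100 + 69545110829577780441844800 + 65681493561267903750631200 + 62224572847516961447966400 + 59113344205141113375568080 + 56298423052515346071969600 + 53739403822855557614152800 + 51402908004470533370059200 + 49261120170950927812973400 + 47290675364112890700454464 + 45471803234723933365821600 + 43787662374178602500420800 + 42223817289386509553977200 + 40767823589752491983150400 + 39408896136760742250378720 + 38137641422671686048753600 + 36945840128213195859730050 + 35826269215237038409435200 + 34772555414788890220922400 + 33779053831509207643181760 + 32840746780633951875315600 + 31953159029806007230036800 + 31112286423758480723983200 + 30314535489815955577214400 + 29556672102570556687784040 + 28835777661044445549057600 + 28149211526257673035984800 + 27494578700065634128171200 + 26869701911427778807076400 + 26272597424507161500252480 + 25701454002235266685029600 + 25154614555379197181092800 + 24630560085475463906486700 + 24127895593935148316558400 + 23645337682056445350227232 + 23181703609859260147281600 + 22735901617361966682910800 + 22306922341562684292667200 + 21893831187089301250210400 + 21495761529142223045661120 + 21111908644693254776988600 + 20741524282505653815988800 + 20383911794876245991575200 + 20038421764454614703582400 + 19704448068380371125189360 + 19381424329554463401825600 + 19068820711335843024376800 + 18766141017505115357323200 + 18472920064106597929865025 = 5608545117247941218745240051, so H_64 = 5608545117247941218745240051/1182266884102822267511361600; reducing by gcd(5608545117247941218745240051, 1182266884102822267511361600) = 9 gives 623171679694215690971693339/131362987122535807501262400 ≈ 4.74389. (The PNT-adjacent estimate ln(64) + γ ≈ 4.73610 matches within O(1/n).)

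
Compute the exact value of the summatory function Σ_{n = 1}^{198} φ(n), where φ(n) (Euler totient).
Σ_{n ≤ 198} φ(n) = 11954

Compute φ(n) for each 1 ≤ n ≤ 198: φ(1) = 1, φ(2) = 1, φ(3) = 2, φ(4) = 2, φ(5) = 4, φ(6) = 2, φ(7) = 6, φ(8) = 4, φ(9) = 6, φ(10) = 4, φ(11) = 10, φ(12) = 4, φ(13) = 12, φ(14) = 6, φ(15) = 8, φ(16) = 8, φ(17) = 16, φ(18) = 6, φ(19) = 18, φ(20) = 8, φ(21) = 12, φ(22) = 10, φ(23) = 22, φ(24) = 8, φ(25) = 20, φ(26) = 12, φ(27) = 18, φ(28) = 12, φ(29) = 28, φ(30) = 8, φ(31) = 30, φ(32) = 16, φ(33) = 20, φ(34) = 16, φ(35) = 24, φ(36) = 12, φ(37) = 36, φ(38) = 18, φ(39) = 24, φ(40) = 16, φ(41) = 40, φ(42) = 12, φ(43) = 42, φ(44) = 20, φ(45) = 24, φ(46) = 22, φ(47) = 46, φ(48) = 16, φ(49) = 42, φ(50) = 20, φ(51) = 32, φ(52) = 24, φ(53) = 52, φ(54) = 18, φ(55) = 40, φ(56) = 24, φ(57) = 36, φ(58) = 28, φ(59) = 58, φ(60) = 16, φ(61) = 60, φ(62) = 30, φ(63) = 36, φ(64) = 32, φ(65) = 48, φ(66) = 20, φ(67) = 66, φ(68) = 32, φ(69) = 44, φ(70) = 24, φ(71) = 70, φ(72) = 24, φ(73) = 72, φ(74) = 36, φ(75) = 40, φ(76) = 36, φ(77) = 60, φ(78) = 24, φ(79) = 78, φ(80) = 32, φ(81) = 54, φ(82) = 40, φ(83) = 82, φ(84) = 24, φ(85) = 64, φ(86) = 42, φ(87) = 56, φ(88) = 40, φ(89) = 88, φ(90) = 24, φ(91) = 72, φ(92) = 44, φ(93) = 60, φ(94) = 46, φ(95) = 72, φ(96) = 32, φ(97) = 96, φ(98) = 42, φ(99) = 60, φ(100) = 40, φ(101) = 100, φ(102) = 32, φ(103) = 102, φ(104) = 48, φ(105) = 48, φ(106) = 52, φ(107) = 106, φ(108) = 36, φ(109) = 108, φ(110) = 40, φ(111) = 72, φ(112) = 48, φ(113) = 112, φ(114) = 36, φ(115) = 88, φ(116) = 56, φ(117) = 72, φ(118) = 58, φ(119) = 96, φ(120) = 32, φ(121) = 110, φ(122) = 60, φ(123) = 80, φ(124) = 60, φ(125) = 100, φ(126) = 36, φ(127) = 126, φ(128) = 64, φ(129) = 84, φ(130) = 48, φ(131) = 130, φ(132) = 40, φ(133) = 108, φ(134) = 66, φ(135) = 72, φ(136) = 64, φ(137) = 136, φ(138) = 44, φ(139) = 138, φ(140) = 48, φ(141) = 92, φ(142) = 70, φ(143) = 120, φ(144) = 48, φ(145) = 112, φ(146) = 72, φ(147) = 84, φ(148) = 72, φ(149) = 148, φ(150) = 40, φ(151) = 150, φ(152) = 72, φ(153) = 96, φ(154) = 60, φ(155) = 120, φ(156) = 48, φ(157) = 156, φ(158) = 78, φ(159) = 104, φ(160) = 64, φ(161) = 132, φ(162) = 54, φ(163) = 162, φ(164) = 80, φ(165) = 80, φ(166) = 82, φ(167) = 166, φ(168) = 48, φ(169) = 156, φ(170) = 64, φ(171) = 108, φ(172) = 84, φ(173) = 172, φ(174) = 56, φ(175) = 120, φ(176) = 80, φ(177) = 116, φ(178) = 88, φ(179) = 178, φ(180) = 48, φ(181) = 180, φ(182) = 72, φ(183) = 120, φ(184) = 88, φ(185) = 144, φ(186) = 60, φ(187) = 160, φ(188) = 92, φ(189) = 108, φ(190) = 72, φ(191) = 190, φ(192) = 64, φ(193) = 192, φ(194) = 96, φ(195) = 96, φ(196) = 84, φ(197) = 196, φ(198) = 60. Summing all 198 values: 11954. (Average order: Σ_{n ≤ x} φ(n) ~ (3/π²) x². For x = 198, (3/π²)·198² ≈ 11916.59.)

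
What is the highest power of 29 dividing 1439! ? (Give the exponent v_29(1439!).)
v_29(1439!) = 50

Legendre's formula: v_p(n!) = Σ_{k ≥ 1} ⌊n / p^k⌋. For p = 29, n = 1439, the terms are:
  ⌊1439/29^1⌋ = ⌊1439/29⌋ = 49
  ⌊1439/29^2⌋ = ⌊1439/841⌋ = 1
(the next term ⌊1439/29^3⌋ = 0, terminating the sum). Summing: v_29(1439!) = 49 + 1 = 50.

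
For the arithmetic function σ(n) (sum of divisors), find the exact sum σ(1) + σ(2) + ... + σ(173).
Σ_{n ≤ 173} σ(n) = 24604

Compute σ(n) for each 1 ≤ n ≤ 173: σ(1) = 1, σ(2) = 3, σ(3) = 4, σ(4) = 7, σ(5) = 6, σ(6) = 12, σ(7) = 8, σ(8) = 15, σ(9) = 13, σ(10) = 18, σ(11) = 12, σ(12) = 28, σ(13) = 14, σ(14) = 24, σ(15) = 24, σ(16) = 31, σ(17) = 18, σ(18) = 39, σ(19) = 20, σ(20) = 42, σ(21) = 32, σ(22) = 36, σ(23) = 24, σ(24) = 60, σ(25) = 31, σ(26) = 42, σ(27) = 40, σ(28) = 56, σ(29) = 30, σ(30) = 72, σ(31) = 32, σ(32) = 63, σ(33) = 48, σ(34) = 54, σ(35) = 48, σ(36) = 91, σ(37) = 38, σ(38) = 60, σ(39) = 56, σ(40) = 90, σ(41) = 42, σ(42) = 96, σ(43) = 44, σ(44) = 84, σ(45) = 78, σ(46) = 72, σ(47) = 48, σ(48) = 124, σ(49) = 57, σ(50) = 93, σ(51) = 72, σ(52) = 98, σ(53) = 54, σ(54) = 120, σ(55) = 72, σ(56) = 120, σ(57) = 80, σ(58) = 90, σ(59) = 60, σ(60) = 168, σ(61) = 62, σ(62) = 96, σ(63) = 104, σ(64) = 127, σ(65) = 84, σ(66) = 144, σ(67) = 68, σ(68) = 126, σ(69) = 96, σ(70) = 144, σ(71) = 72, σ(72) = 195, σ(73) = 74, σ(74) = 114, σ(75) = 124, σ(76) = 140, σ(77) = 96, σ(78) = 168, σ(79) = 80, σ(80) = 186, σ(81) = 121, σ(82) = 126, σ(83) = 84, σ(84) = 224, σ(85) = 108, σ(86) = 132, σ(87) = 120, σ(88) = 180, σ(89) = 90, σ(90) = 234, σ(91) = 112, σ(92) = 168, σ(93) = 128, σ(94) = 144, σ(95) = 120, σ(96) = 252, σ(97) = 98, σ(98) = 171, σ(99) = 156, σ(100) = 217, σ(101) = 102, σ(102) = 216, σ(103) = 104, σ(104) = 210, σ(105) = 192, σ(106) = 162, σ(107) = 108, σ(108) = 280, σ(109) = 110, σ(110) = 216, σ(111) = 152, σ(112) = 248, σ(113) = 114, σ(114) = 240, σ(115) = 144, σ(116) = 210, σ(117) = 182, σ(118) = 180, σ(119) = 144, σ(120) = 360, σ(121) = 133, σ(122) = 186, σ(123) = 168, σ(124) = 224, σ(125) = 156, σ(126) = 312, σ(127) = 128, σ(128) = 255, σ(129) = 176, σ(130) = 252, σ(131) = 132, σ(132) = 336, σ(133) = 160, σ(134) = 204, σ(135) = 240, σ(136) = 270, σ(137) = 138, σ(138) = 288, σ(139) = 140, σ(140) = 336, σ(141) = 192, σ(142) = 216, σ(143) = 168, σ(144) = 403, σ(145) = 180, σ(146) = 222, σ(147) = 228, σ(148) = 266, σ(149) = 150, σ(150) = 372, σ(151) = 152, σ(152) = 300, σ(153) = 234, σ(154) = 288, σ(155) = 192, σ(156) = 392, σ(157) = 158, σ(158) = 240, σ(159) = 216, σ(160) = 378, σ(161) = 192, σ(162) = 363, σ(163) = 164, σ(164) = 294, σ(165) = 288, σ(166) = 252, σ(167) = 168, σ(168) = 480, σ(169) = 183, σ(170) = 324, σ(171) = 260, σ(172) = 308, σ(173) = 174. Summing all 173 values: 24604. (Average order: Σ_{n ≤ x} σ(n) ~ (π²/12) x². For x = 173, (π²/12)·173² ≈ 24615.62.)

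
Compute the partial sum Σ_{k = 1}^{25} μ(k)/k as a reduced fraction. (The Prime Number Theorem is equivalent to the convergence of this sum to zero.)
Σ μ(k)/k = -249979/223092870

Values of μ(k) for 1 ≤ k ≤ 25: μ(1) = 1, μ(2) = -1, μ(3) = -1, μ(5) = -1, μ(6) = 1, μ(7) = -1, μ(10) = 1, μ(11) = -1, μ(13) = -1, μ(14) = 1, μ(15) = 1, μ(17) = -1, μ(19) = -1, μ(21) = 1, μ(22) = 1, μ(23) = -1, with μ = 0 on non-squarefree integers. Summing μ(k)/k for k where μ(k) ≠ 0 gives -249979/223092870 ≈ -0.0011. (PNT ⟺ this sum → 0 as n → ∞.)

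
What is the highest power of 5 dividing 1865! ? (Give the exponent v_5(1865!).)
v_5(1865!) = 463

Legendre's formula: v_p(n!) = Σ_{k ≥ 1} ⌊n / p^k⌋. For p = 5, n = 1865, the terms are:
  ⌊1865/5^1⌋ = ⌊1865/5⌋ = 373
  ⌊1865/5^2⌋ = ⌊1865/25⌋ = 74
  ⌊1865/5^3⌋ = ⌊1865/125⌋ = 14
  ⌊1865/5^4⌋ = ⌊1865/625⌋ = 2
(the next term ⌊1865/5^5⌋ = 0, terminating the sum). Summing: v_5(1865!) = 373 + 74 + 14 + 2 = 463.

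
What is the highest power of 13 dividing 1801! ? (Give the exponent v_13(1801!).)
v_13(1801!) = 148

Legendre's formula: v_p(n!) = Σ_{k ≥ 1} ⌊n / p^k⌋. For p = 13, n = 1801, the terms are:
  ⌊1801/13^1⌋ = ⌊1801/13⌋ = 138
  ⌊1801/13^2⌋ = ⌊1801/169⌋ = 10
(the next term ⌊1801/13^3⌋ = 0, terminating the sum). Summing: v_13(1801!) = 138 + 10 = 148.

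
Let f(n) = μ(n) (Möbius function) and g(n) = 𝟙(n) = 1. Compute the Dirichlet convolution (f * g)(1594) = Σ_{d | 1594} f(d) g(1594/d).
(μ * 𝟙)(1594) = 0

Divisors of 1594: [1, 2, 797, 1594]. For each d | 1594:
  d = 1: μ(1) · 𝟙(1594/1) = 1 · 1 = 1
  d = 2: μ(2) · 𝟙(1594/2) = -1 · 1 = -1
  d = 797: μ(797) · 𝟙(1594/797) = -1 · 1 = -1
  d = 1594: μ(1594) · 𝟙(1594/1594) = 1 · 1 = 1
Summing: (μ * 𝟙)(1594) = 1 + -1 + -1 + 1 = 0.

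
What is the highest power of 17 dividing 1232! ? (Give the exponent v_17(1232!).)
v_17(1232!) = 76

Legendre's formula: v_p(n!) = Σ_{k ≥ 1} ⌊n / p^k⌋. For p = 17, n = 1232, the terms are:
  ⌊1232/17^1⌋ = ⌊1232/17⌋ = 72
  ⌊1232/17^2⌋ = ⌊1232/289⌋ = 4
(the next term ⌊1232/17^3⌋ = 0, terminating the sum). Summing: v_17(1232!) = 72 + 4 = 76.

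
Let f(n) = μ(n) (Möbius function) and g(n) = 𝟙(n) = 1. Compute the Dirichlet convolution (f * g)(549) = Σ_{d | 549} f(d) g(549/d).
(μ * 𝟙)(549) = 0

Divisors of 549: [1, 3, 9, 61, 183, 549]. For each d | 549:
  d = 1: μ(1) · 𝟙(549/1) = 1 · 1 = 1
  d = 3: μ(3) · 𝟙(549/3) = -1 · 1 = -1
  d = 9: μ(9) · 𝟙(549/9) = 0 · 1 = 0
  d = 61: μ(61) · 𝟙(549/61) = -1 · 1 = -1
  d = 183: μ(183) · 𝟙(549/183) = 1 · 1 = 1
  d = 549: μ(549) · 𝟙(549/549) = 0 · 1 = 0
Summing: (μ * 𝟙)(549) = 1 + -1 + 0 + -1 + 1 + 0 = 0.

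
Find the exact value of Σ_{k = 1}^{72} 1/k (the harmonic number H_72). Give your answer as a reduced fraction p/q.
H_72 = 9112469359293533278712889630349/1874681189225708508850515710400

Direct summation: H_72 = 1 + 1/2 + ... + 1/72. The least common denominator is lcm(1, ..., 72) = 5624043567677125526551547131200; over this denominator the numerator is 5624043567677125526551547131200 + 2812021783838562763275773565600 + 1874681189225708508850515710400 + 1406010891919281381637886782800 + 1124808713535425105310309426240 + 937340594612854254425257855200 + 803434795382446503793078161600 + 703005445959640690818943391400 + 624893729741902836283505236800 + 562404356767712552655154713120 + 511276687970647775141049739200 + 468670297306427127212628927600 + 432618735975163502042426702400 + 401717397691223251896539080800 + 374936237845141701770103142080 + 351502722979820345409471695700 + 330826092216301501561855713600 + 312446864870951418141752618400 + 296002293035638185607976164800 + 281202178383856276327577356560 + 267811598460815501264359387200 + 255638343985323887570524869600 + 244523633377266327241371614400 + 234335148653213563606314463800 + 224961742707085021062061885248 + 216309367987581751021213351200 + 208297909913967612094501745600 + 200858698845611625948269540400 + 193932536816452604363846452800 + 187468118922570850885051571040 + 181420760247649210533920875200 + 175751361489910172704735847850 + 170425562656882591713683246400 + 165413046108150750780927856800 + 160686959076489300758615632320 + 156223432435475709070876309200 + 152001177504787176393285057600 + 148001146517819092803988082400 + 144206245325054500680808900800 + 140601089191928138163788678280 + 137171794333588427476867003200 + 133905799230407750632179693600 + 130791710876212221547710398400 + 127819171992661943785262434800 + 124978745948380567256701047360 + 122261816688633163620685807200 + 119660501439938840990458449600 + 117167574326606781803157231900 + 114776399340349500541868308800 + 112480871353542510531030942624 + 110275364072100500520618571200 + 108154683993790875510606675600 + 106114029578813689180217870400 + 104148954956983806047250872800 + 102255337594129555028209947840 + 100429349422805812974134770200 + 98667431011879395202658721600 + 96966268408226302181923226400 + 95322772333510602144941476800 + 93734059461285425442525785520 + 92197435535690582402484379200 + 90710380123824605266960437600 + 89270532820271833754786462400 + 87875680744955086352367923925 + 86523747195032700408485340480 + 85212781328441295856841623200 + 83940948771300380993306673600 + 82706523054075375390463928400 + 81507877792422109080457204800 + 80343479538244650379307816160 + 79211881234889091923261227200 + 78111716217737854535438154600 = 27337408077880599836138668891047, so H_72 = 27337408077880599836138668891047/5624043567677125526551547131200; reducing by gcd(27337408077880599836138668891047, 5624043567677125526551547131200) = 3 gives 9112469359293533278712889630349/1874681189225708508850515710400 ≈ 4.86081. (The PNT-adjacent estimate ln(72) + γ ≈ 4.85388 matches within O(1/n).)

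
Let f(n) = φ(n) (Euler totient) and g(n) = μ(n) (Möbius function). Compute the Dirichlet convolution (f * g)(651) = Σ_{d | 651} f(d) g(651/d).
(φ * μ)(651) = 145

Divisors of 651: [1, 3, 7, 21, 31, 93, 217, 651]. For each d | 651:
  d = 1: φ(1) · μ(651/1) = 1 · -1 = -1
  d = 3: φ(3) · μ(651/3) = 2 · 1 = 2
  d = 7: φ(7) · μ(651/7) = 6 · 1 = 6
  d = 21: φ(21) · μ(651/21) = 12 · -1 = -12
  d = 31: φ(31) · μ(651/31) = 30 · 1 = 30
  d = 93: φ(93) · μ(651/93) = 60 · -1 = -60
  d = 217: φ(217) · μ(651/217) = 180 · -1 = -180
  d = 651: φ(651) · μ(651/651) = 360 · 1 = 360
Summing: (φ * μ)(651) = -1 + 2 + 6 + -12 + 30 + -60 + -180 + 360 = 145.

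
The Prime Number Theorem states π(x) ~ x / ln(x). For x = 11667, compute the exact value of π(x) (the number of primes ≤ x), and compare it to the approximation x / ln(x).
π(11667) = 1400;  x/ln(x) ≈ 1245.87;  relative error ≈ 11.01%.

Directly count primes up to 11667: π(11667) = 1400. The PNT approximation gives 11667/ln(11667) ≈ 11667/9.36452 ≈ 1245.87. Relative error (π(x) − x/ln(x)) / π(x) ≈ 11.01%; the approximation is known to undercount slightly (Li(x) is a better estimate).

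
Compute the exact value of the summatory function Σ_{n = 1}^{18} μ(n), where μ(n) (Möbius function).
Σ_{n ≤ 18} μ(n) = -2

Compute μ(n) for each 1 ≤ n ≤ 18: μ(1) = 1, μ(2) = -1, μ(3) = -1, μ(4) = 0, μ(5) = -1, μ(6) = 1, μ(7) = -1, μ(8) = 0, μ(9) = 0, μ(10) = 1, μ(11) = -1, μ(12) = 0, μ(13) = -1, μ(14) = 1, μ(15) = 1, μ(16) = 0, μ(17) = -1, μ(18) = 0. Summing all 18 values: -2. (Mertens function M(x) = Σ_{n ≤ x} μ(n); on average M(x) should be small (PNT ⟺ M(x) = o(x)).)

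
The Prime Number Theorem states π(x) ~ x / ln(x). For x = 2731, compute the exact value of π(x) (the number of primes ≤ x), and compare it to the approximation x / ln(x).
π(2731) = 399;  x/ln(x) ≈ 345.15;  relative error ≈ 13.50%.

Directly count primes up to 2731: π(2731) = 399. The PNT approximation gives 2731/ln(2731) ≈ 2731/7.91242 ≈ 345.15. Relative error (π(x) − x/ln(x)) / π(x) ≈ 13.50%; the approximation is known to undercount slightly (Li(x) is a better estimate).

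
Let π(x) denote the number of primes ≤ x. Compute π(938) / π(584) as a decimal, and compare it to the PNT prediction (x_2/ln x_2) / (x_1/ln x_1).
π(938)/π(584) = 159/106 ≈ 1.5000;  PNT prediction ≈ 1.4950.

π(584) = 106 and π(938) = 159, so π(938)/π(584) ≈ 1.5000. The PNT-predicted ratio is (938/ln(938)) / (584/ln(584)) ≈ 1.4950. The two agree to within a few percent, as expected.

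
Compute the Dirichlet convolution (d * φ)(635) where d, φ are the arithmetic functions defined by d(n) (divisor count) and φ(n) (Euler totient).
(d * φ)(635) = 768

Divisors of 635: [1, 5, 127, 635]. For each d | 635:
  d = 1: d(1) · φ(635/1) = 1 · 504 = 504
  d = 5: d(5) · φ(635/5) = 2 · 126 = 252
  d = 127: d(127) · φ(635/127) = 2 · 4 = 8
  d = 635: d(635) · φ(635/635) = 4 · 1 = 4
Summing: (d * φ)(635) = 504 + 252 + 8 + 4 = 768.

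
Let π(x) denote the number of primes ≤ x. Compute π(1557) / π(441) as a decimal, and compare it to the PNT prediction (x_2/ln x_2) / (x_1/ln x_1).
π(1557)/π(441) = 245/85 ≈ 2.8824;  PNT prediction ≈ 2.9247.

π(441) = 85 and π(1557) = 245, so π(1557)/π(441) ≈ 2.8824. The PNT-predicted ratio is (1557/ln(1557)) / (441/ln(441)) ≈ 2.9247. The two agree to within a few percent, as expected.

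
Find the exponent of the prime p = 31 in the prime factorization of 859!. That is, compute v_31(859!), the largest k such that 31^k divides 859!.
v_31(859!) = 27

Legendre's formula: v_p(n!) = Σ_{k ≥ 1} ⌊n / p^k⌋. For p = 31, n = 859, the terms are:
  ⌊859/31^1⌋ = ⌊859/31⌋ = 27
(the next term ⌊859/31^2⌋ = 0, terminating the sum). Summing: v_31(859!) = 27 = 27.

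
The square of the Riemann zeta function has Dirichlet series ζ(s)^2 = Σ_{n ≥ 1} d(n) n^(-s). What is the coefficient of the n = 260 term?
d(260) = 12

ζ(s)^2 = (Σ 1/m^s)(Σ 1/k^s). The coefficient of 1/n^s in the product is the number of ordered pairs (m, k) with mk = n, which equals d(n). For n = 260, divisors are [1, 2, 4, 5, 10, 13, 20, 26, 52, 65, 130, 260], so d(260) = 12.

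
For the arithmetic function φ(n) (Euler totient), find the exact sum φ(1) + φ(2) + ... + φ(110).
Σ_{n ≤ 110} φ(n) = 3716

Compute φ(n) for each 1 ≤ n ≤ 110: φ(1) = 1, φ(2) = 1, φ(3) = 2, φ(4) = 2, φ(5) = 4, φ(6) = 2, φ(7) = 6, φ(8) = 4, φ(9) = 6, φ(10) = 4, φ(11) = 10, φ(12) = 4, φ(13) = 12, φ(14) = 6, φ(15) = 8, φ(16) = 8, φ(17) = 16, φ(18) = 6, φ(19) = 18, φ(20) = 8, φ(21) = 12, φ(22) = 10, φ(23) = 22, φ(24) = 8, φ(25) = 20, φ(26) = 12, φ(27) = 18, φ(28) = 12, φ(29) = 28, φ(30) = 8, φ(31) = 30, φ(32) = 16, φ(33) = 20, φ(34) = 16, φ(35) = 24, φ(36) = 12, φ(37) = 36, φ(38) = 18, φ(39) = 24, φ(40) = 16, φ(41) = 40, φ(42) = 12, φ(43) = 42, φ(44) = 20, φ(45) = 24, φ(46) = 22, φ(47) = 46, φ(48) = 16, φ(49) = 42, φ(50) = 20, φ(51) = 32, φ(52) = 24, φ(53) = 52, φ(54) = 18, φ(55) = 40, φ(56) = 24, φ(57) = 36, φ(58) = 28, φ(59) = 58, φ(60) = 16, φ(61) = 60, φ(62) = 30, φ(63) = 36, φ(64) = 32, φ(65) = 48, φ(66) = 20, φ(67) = 66, φ(68) = 32, φ(69) = 44, φ(70) = 24, φ(71) = 70, φ(72) = 24, φ(73) = 72, φ(74) = 36, φ(75) = 40, φ(76) = 36, φ(77) = 60, φ(78) = 24, φ(79) = 78, φ(80) = 32, φ(81) = 54, φ(82) = 40, φ(83) = 82, φ(84) = 24, φ(85) = 64, φ(86) = 42, φ(87) = 56, φ(88) = 40, φ(89) = 88, φ(90) = 24, φ(91) = 72, φ(92) = 44, φ(93) = 60, φ(94) = 46, φ(95) = 72, φ(96) = 32, φ(97) = 96, φ(98) = 42, φ(99) = 60, φ(100) = 40, φ(101) = 100, φ(102) = 32, φ(103) = 102, φ(104) = 48, φ(105) = 48, φ(106) = 52, φ(107) = 106, φ(108) = 36, φ(109) = 108, φ(110) = 40. Summing all 110 values: 3716. (Average order: Σ_{n ≤ x} φ(n) ~ (3/π²) x². For x = 110, (3/π²)·110² ≈ 3677.96.)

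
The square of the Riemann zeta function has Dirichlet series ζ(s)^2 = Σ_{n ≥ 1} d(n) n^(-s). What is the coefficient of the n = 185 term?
d(185) = 4

ζ(s)^2 = (Σ 1/m^s)(Σ 1/k^s). The coefficient of 1/n^s in the product is the number of ordered pairs (m, k) with mk = n, which equals d(n). For n = 185, divisors are [1, 5, 37, 185], so d(185) = 4.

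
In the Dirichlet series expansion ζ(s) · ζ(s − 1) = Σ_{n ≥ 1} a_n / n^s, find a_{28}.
σ(28) = 56

In the product (Σ m^0/m^s)(Σ k / k^s) = Σ (Σ_{d | n} d) / n^s, the coefficient of 1/n^s is σ(n) = Σ_{d | n} d. For n = 28, divisors are [1, 2, 4, 7, 14, 28]; summing: σ(28) = 56.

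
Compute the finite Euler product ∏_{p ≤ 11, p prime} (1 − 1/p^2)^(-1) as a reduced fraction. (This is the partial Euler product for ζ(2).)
∏ = 29645/18432

The primes p ≤ 11 are [2, 3, 5, 7, 11]. For each prime, (1 − 1/p^2)^(-1) = p^2 / (p^2 − 1). The product is (1 − 1/2^2)^(-1), (1 − 1/3^2)^(-1), (1 − 1/5^2)^(-1), (1 − 1/7^2)^(-1), (1 − 1/11^2)^(-1) = ∏ p^2 / (p^2 − 1) = 29645/18432.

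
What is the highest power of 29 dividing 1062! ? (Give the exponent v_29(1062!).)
v_29(1062!) = 37

Legendre's formula: v_p(n!) = Σ_{k ≥ 1} ⌊n / p^k⌋. For p = 29, n = 1062, the terms are:
  ⌊1062/29^1⌋ = ⌊1062/29⌋ = 36
  ⌊1062/29^2⌋ = ⌊1062/841⌋ = 1
(the next term ⌊1062/29^3⌋ = 0, terminating the sum). Summing: v_29(1062!) = 36 + 1 = 37.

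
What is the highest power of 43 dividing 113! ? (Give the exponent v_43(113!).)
v_43(113!) = 2

Legendre's formula: v_p(n!) = Σ_{k ≥ 1} ⌊n / p^k⌋. For p = 43, n = 113, the terms are:
  ⌊113/43^1⌋ = ⌊113/43⌋ = 2
(the next term ⌊113/43^2⌋ = 0, terminating the sum). Summing: v_43(113!) = 2 = 2.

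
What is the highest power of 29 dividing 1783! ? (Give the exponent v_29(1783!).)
v_29(1783!) = 63

Legendre's formula: v_p(n!) = Σ_{k ≥ 1} ⌊n / p^k⌋. For p = 29, n = 1783, the terms are:
  ⌊1783/29^1⌋ = ⌊1783/29⌋ = 61
  ⌊1783/29^2⌋ = ⌊1783/841⌋ = 2
(the next term ⌊1783/29^3⌋ = 0, terminating the sum). Summing: v_29(1783!) = 61 + 2 = 63.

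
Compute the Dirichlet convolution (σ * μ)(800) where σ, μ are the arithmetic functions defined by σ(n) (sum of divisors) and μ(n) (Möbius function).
(σ * μ)(800) = 800

Divisors of 800: [1, 2, 4, 5, 8, 10, 16, 20, 25, 32, 40, 50, 80, 100, 160, 200, 400, 800]. For each d | 800:
  d = 1: σ(1) · μ(800/1) = 1 · 0 = 0
  d = 2: σ(2) · μ(800/2) = 3 · 0 = 0
  d = 4: σ(4) · μ(800/4) = 7 · 0 = 0
  d = 5: σ(5) · μ(800/5) = 6 · 0 = 0
  d = 8: σ(8) · μ(800/8) = 15 · 0 = 0
  d = 10: σ(10) · μ(800/10) = 18 · 0 = 0
  d = 16: σ(16) · μ(800/16) = 31 · 0 = 0
  d = 20: σ(20) · μ(800/20) = 42 · 0 = 0
  d = 25: σ(25) · μ(800/25) = 31 · 0 = 0
  d = 32: σ(32) · μ(800/32) = 63 · 0 = 0
  d = 40: σ(40) · μ(800/40) = 90 · 0 = 0
  d = 50: σ(50) · μ(800/50) = 93 · 0 = 0
  d = 80: σ(80) · μ(800/80) = 186 · 1 = 186
  d = 100: σ(100) · μ(800/100) = 217 · 0 = 0
  d = 160: σ(160) · μ(800/160) = 378 · -1 = -378
  d = 200: σ(200) · μ(800/200) = 465 · 0 = 0
  d = 400: σ(400) · μ(800/400) = 961 · -1 = -961
  d = 800: σ(800) · μ(800/800) = 1953 · 1 = 1953
Summing: (σ * μ)(800) = 0 + 0 + 0 + 0 + 0 + 0 + 0 + 0 + 0 + 0 + 0 + 0 + 186 + 0 + -378 + 0 + -961 + 1953 = 800.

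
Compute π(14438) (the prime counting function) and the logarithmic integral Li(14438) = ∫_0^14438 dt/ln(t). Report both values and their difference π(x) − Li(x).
π(14438) = 1693;  Li(14438) ≈ 1718.06;  π(x) − Li(x) ≈ -25.06.

Direct count of primes ≤ 14438 gives π(14438) = 1693. Numerical evaluation of the logarithmic integral gives Li(14438) ≈ 1718.06. The difference π(x) − Li(x) ≈ -25.06 is typically negative for small/moderate x (Li(x) overestimates), though Littlewood's theorem shows this sign changes infinitely often.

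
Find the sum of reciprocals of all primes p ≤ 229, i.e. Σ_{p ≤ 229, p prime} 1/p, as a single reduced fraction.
Σ 1/p = 37527519788898476695193360507423991967783840502510585362878348092116031948860199524739442233/19078266889580195013601891820992757757219839668357012055907516904309700014933909014729740190

π(229) = 50, so the primes ≤ 229 are [2, 3, 5, 7, 11, 13, 17, 19, 23, 29, 31, 37, 41, 43, 47, 53, 59, 61, 67, 71, 73, 79, 83, 89, 97, 101, 103, 107, 109, 113, 127, 131, 137, 139, 149, 151, 157, 163, 167, 173, 179, 181, 191, 193, 197, 199, 211, 223, 227, 229]. Summing 1/p over these primes: 37527519788898476695193360507423991967783840502510585362878348092116031948860199524739442233/19078266889580195013601891820992757757219839668357012055907516904309700014933909014729740190 ≈ 1.9670. Mertens estimate ln ln(229) + 0.2615 ≈ 1.9541.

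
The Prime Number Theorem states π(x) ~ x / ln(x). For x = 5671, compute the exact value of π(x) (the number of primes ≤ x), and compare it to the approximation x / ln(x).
π(5671) = 747;  x/ln(x) ≈ 656.13;  relative error ≈ 12.16%.

Directly count primes up to 5671: π(5671) = 747. The PNT approximation gives 5671/ln(5671) ≈ 5671/8.64312 ≈ 656.13. Relative error (π(x) − x/ln(x)) / π(x) ≈ 12.16%; the approximation is known to undercount slightly (Li(x) is a better estimate).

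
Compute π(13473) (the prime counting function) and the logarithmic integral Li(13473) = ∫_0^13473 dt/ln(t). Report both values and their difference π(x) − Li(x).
π(13473) = 1597;  Li(13473) ≈ 1616.95;  π(x) − Li(x) ≈ -19.95.

Direct count of primes ≤ 13473 gives π(13473) = 1597. Numerical evaluation of the logarithmic integral gives Li(13473) ≈ 1616.95. The difference π(x) − Li(x) ≈ -19.95 is typically negative for small/moderate x (Li(x) overestimates), though Littlewood's theorem shows this sign changes infinitely often.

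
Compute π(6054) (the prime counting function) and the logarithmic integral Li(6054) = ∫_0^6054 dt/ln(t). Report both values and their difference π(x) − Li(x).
π(6054) = 790;  Li(6054) ≈ 806.62;  π(x) − Li(x) ≈ -16.62.

Direct count of primes ≤ 6054 gives π(6054) = 790. Numerical evaluation of the logarithmic integral gives Li(6054) ≈ 806.62. The difference π(x) − Li(x) ≈ -16.62 is typically negative for small/moderate x (Li(x) overestimates), though Littlewood's theorem shows this sign changes infinitely often.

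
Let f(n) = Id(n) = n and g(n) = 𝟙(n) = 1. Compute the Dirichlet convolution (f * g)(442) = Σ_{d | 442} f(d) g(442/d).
(Id * 𝟙)(442) = 756

Divisors of 442: [1, 2, 13, 17, 26, 34, 221, 442]. For each d | 442:
  d = 1: Id(1) · 𝟙(442/1) = 1 · 1 = 1
  d = 2: Id(2) · 𝟙(442/2) = 2 · 1 = 2
  d = 13: Id(13) · 𝟙(442/13) = 13 · 1 = 13
  d = 17: Id(17) · 𝟙(442/17) = 17 · 1 = 17
  d = 26: Id(26) · 𝟙(442/26) = 26 · 1 = 26
  d = 34: Id(34) · 𝟙(442/34) = 34 · 1 = 34
  d = 221: Id(221) · 𝟙(442/221) = 221 · 1 = 221
  d = 442: Id(442) · 𝟙(442/442) = 442 · 1 = 442
Summing: (Id * 𝟙)(442) = 1 + 2 + 13 + 17 + 26 + 34 + 221 + 442 = 756.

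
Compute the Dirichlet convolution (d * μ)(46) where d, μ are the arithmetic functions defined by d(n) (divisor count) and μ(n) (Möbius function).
(d * μ)(46) = 1

Divisors of 46: [1, 2, 23, 46]. For each d | 46:
  d = 1: d(1) · μ(46/1) = 1 · 1 = 1
  d = 2: d(2) · μ(46/2) = 2 · -1 = -2
  d = 23: d(23) · μ(46/23) = 2 · -1 = -2
  d = 46: d(46) · μ(46/46) = 4 · 1 = 4
Summing: (d * μ)(46) = 1 + -2 + -2 + 4 = 1.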